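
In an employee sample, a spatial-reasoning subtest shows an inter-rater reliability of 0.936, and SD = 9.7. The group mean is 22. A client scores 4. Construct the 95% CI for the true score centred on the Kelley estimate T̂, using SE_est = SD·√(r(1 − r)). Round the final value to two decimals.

[0.50, 9.81]

T̂ = r·X + (1 − r)·M = 0.9360×4 + 0.0640×22 = 3.7440 + 1.4080 ≃ 5.1520
SE_est = SD × √(r(1 − r)) = 9.7000 × √0.0599 ≃ 9.7000 × 0.2448 ≃ 2.3741
CI = 5.1520 ± 1.96 × 2.3741 → [0.4988, 9.8052]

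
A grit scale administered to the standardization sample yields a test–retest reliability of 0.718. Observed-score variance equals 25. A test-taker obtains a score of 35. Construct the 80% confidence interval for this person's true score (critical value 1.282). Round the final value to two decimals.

SD = √25 ≃ 5.0000
SEM = 5.0000 · √(1 − 0.7180) = 5.0000 · √0.2820 ≃ 5.0000 · 0.5310 ≃ 2.6552
Half-width = 1.282·2.6552 ≃ 3.4039
80% CI: 35 ± 3.4039 = [31.5961, 38.4039]

[31.60, 38.40]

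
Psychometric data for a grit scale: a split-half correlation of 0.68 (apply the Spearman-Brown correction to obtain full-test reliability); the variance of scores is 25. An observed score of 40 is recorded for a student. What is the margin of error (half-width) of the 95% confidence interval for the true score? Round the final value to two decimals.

SD = √25 ≈ 5.0000
r_full = 2·0.68 / (1 + 0.68) ≈ 0.8095
SEM = 5.0000*√(1 − 0.8095) ≈ 2.1822
Half-width = 1.96*2.1822 ≈ 4.2771

4.28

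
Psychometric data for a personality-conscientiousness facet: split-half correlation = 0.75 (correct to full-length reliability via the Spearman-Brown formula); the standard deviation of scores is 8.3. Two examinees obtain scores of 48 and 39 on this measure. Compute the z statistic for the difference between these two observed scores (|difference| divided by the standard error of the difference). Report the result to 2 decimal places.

Spearman-Brown: r = 2(0.75) / (1 + 0.75) = 1.5000 / 1.7500 ≈ 0.8571
SEM = 8.3000×√(1 − 0.8571) ≈ 3.1371
SE_diff = √2 × SEM ≈ 4.4365
z = |48 − 39| / 4.4365 = 9 / 4.4365 ≈ 2.0286

2.03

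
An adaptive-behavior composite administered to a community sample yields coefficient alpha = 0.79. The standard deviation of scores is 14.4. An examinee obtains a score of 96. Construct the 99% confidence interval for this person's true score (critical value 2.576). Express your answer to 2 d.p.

SEM = 14.40000 · √(1 − 0.79000) = 14.40000 · √0.21000 ≃ 14.40000 · 0.45826 ≃ 6.59891
Half-width = 2.576·6.59891 ≃ 16.99879
99% CI: 96 ± 16.99879 = [79.00121, 112.99879]

[79.00, 113.00]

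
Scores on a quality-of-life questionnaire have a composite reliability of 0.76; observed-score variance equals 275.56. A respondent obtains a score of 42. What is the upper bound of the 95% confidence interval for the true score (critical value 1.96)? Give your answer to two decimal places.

57.94

SD = √275.56 = 16.600
SEM = 16.600 * √(1 − 0.760) = 16.600 * √0.240 ≈ 16.600 * 0.490 ≈ 8.132
Margin = 1.96 * 8.132 ≈ 15.939
Upper limit = 42 + 15.939 ≈ 57.939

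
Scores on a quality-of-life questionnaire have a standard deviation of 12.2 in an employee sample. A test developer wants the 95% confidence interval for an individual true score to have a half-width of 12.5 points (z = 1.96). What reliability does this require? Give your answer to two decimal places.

Required SEM = 12.5 / 1.96 ≈ 6.378
r = 1 − (6.378/12.2)² ≈ 1 − 0.273 ≈ 0.727

0.73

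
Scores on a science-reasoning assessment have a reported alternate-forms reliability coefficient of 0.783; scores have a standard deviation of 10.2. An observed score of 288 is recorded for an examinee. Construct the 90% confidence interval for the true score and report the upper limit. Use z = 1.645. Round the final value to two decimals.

295.82

The standard error of measurement is 10.200*√(1 − 0.783) ≈ 10.200*0.466 ≈ 4.751.
1.645 * SEM ≈ 7.816
Upper bound: 288 + 7.816 = 295.816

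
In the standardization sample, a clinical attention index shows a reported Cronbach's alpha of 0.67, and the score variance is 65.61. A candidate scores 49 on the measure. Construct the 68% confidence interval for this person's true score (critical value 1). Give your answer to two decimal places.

[44.35, 53.65]

SD = √65.61 ≃ 8.1000
The standard error of measurement is 8.1000·√(1 − 0.6700) ≃ 8.1000·0.5745 ≃ 4.6531.
Half-width = 1·4.6531 ≃ 4.6531
CI = 49 ± 4.6531 → [44.3469, 53.6531]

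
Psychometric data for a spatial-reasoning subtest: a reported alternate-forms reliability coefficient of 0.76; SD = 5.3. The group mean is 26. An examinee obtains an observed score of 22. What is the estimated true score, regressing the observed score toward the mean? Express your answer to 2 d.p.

22.96

T̂ = r·X + (1 − r)·M = 0.760×22 + 0.240×26 = 16.720 + 6.240 ≃ 22.960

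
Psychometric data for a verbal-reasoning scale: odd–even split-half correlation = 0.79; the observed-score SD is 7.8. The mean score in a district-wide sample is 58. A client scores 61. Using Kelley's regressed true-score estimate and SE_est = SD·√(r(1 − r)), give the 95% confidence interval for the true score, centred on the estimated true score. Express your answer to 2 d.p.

r_full = 2·0.79 / (1 + 0.79) ≃ 0.88268
Estimated true score = 0.88268*61 + (1 − 0.88268)*58 ≃ 60.64804
SE_est = SD * √(r(1 − r)) = 7.80000 * √0.10355 ≃ 7.80000 * 0.32180 ≃ 2.51003
95% CI: 60.64804 ± 4.91967 ≃ (55.72838, 65.56771)

[55.73, 65.57]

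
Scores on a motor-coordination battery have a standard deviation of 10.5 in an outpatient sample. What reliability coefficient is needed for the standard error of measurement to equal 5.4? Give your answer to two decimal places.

Required reliability = 1 − (SEM/SD)² = 1 − 0.2645 ≈ 0.7355

0.74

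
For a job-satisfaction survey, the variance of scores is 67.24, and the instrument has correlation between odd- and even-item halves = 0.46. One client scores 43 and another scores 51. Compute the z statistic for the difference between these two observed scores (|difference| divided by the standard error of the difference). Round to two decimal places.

1.13

σ = 67.24^(1/2) = 8.200
Spearman-Brown: r = 2(0.46) / (1 + 0.46) = 0.920 / 1.460 ≈ 0.630
SEM = 8.200 · √(1 − 0.630) = 8.200 · √0.370 ≈ 8.200 · 0.608 ≈ 4.987
Standard error of the difference = 4.987·√2 ≈ 7.053
z = 8 / 7.053 ≈ 1.134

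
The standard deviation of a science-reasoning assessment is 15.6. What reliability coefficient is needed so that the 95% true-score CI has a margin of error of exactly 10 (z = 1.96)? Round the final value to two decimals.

0.89

SEM needed = half-width / z = 10/1.96 ≈ 5.102
r = 1 − (5.102/15.6)² ≈ 1 − 0.107 ≈ 0.893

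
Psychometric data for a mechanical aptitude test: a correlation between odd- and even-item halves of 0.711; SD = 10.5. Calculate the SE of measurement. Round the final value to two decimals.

Spearman-Brown: r = 2(0.711) / (1 + 0.711) = 1.4220 / 1.7110 ≈ 0.8311
The standard error of measurement is 10.5000*√(1 − 0.8311) ≈ 10.5000*0.4110 ≈ 4.3153.

4.32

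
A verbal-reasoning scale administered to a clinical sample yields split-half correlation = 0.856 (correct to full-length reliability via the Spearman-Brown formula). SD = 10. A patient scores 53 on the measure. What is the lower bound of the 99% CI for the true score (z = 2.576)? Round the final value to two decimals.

45.82

r_full = 2·0.856 / (1 + 0.856) ≃ 0.92241
SEM = 10.00000 * √(1 − 0.92241) = 10.00000 * √0.07759 ≃ 10.00000 * 0.27854 ≃ 2.78543
2.576 * SEM ≃ 7.17527
Lower limit = 53 − 7.17527 ≃ 45.82473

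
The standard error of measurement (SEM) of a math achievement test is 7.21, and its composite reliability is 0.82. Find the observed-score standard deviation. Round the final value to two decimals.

SD = SEM / √(1 − r) = 7.21 / √0.1800 ≈ 7.21 / 0.4243 ≈ 16.9941

16.99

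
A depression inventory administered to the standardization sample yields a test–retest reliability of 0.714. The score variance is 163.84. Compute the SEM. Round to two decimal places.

SD = √163.84 ≈ 12.800
SEM = 12.800×√(1 − 0.714) ≈ 6.845

6.85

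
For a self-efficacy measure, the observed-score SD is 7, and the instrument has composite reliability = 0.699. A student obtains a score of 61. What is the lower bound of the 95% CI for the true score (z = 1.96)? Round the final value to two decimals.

SEM = 7.0000 · √(1 − 0.6990) = 7.0000 · √0.3010 ≈ 7.0000 · 0.5486 ≈ 3.8404
1.96 · SEM ≈ 7.5273
Lower limit = 61 − 7.5273 ≈ 53.4727

53.47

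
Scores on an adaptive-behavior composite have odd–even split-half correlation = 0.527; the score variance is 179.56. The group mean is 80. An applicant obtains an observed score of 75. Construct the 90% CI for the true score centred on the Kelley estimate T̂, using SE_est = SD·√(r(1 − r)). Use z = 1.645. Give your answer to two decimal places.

SD = √179.56 ≈ 13.400
r_full = 2·0.527 / (1 + 0.527) ≈ 0.690
T̂ = 0.690(75) + 0.310(80) ≈ 76.549
SE_est = SD × √(r(1 − r)) = 13.400 × √0.214 ≈ 13.400 × 0.462 ≈ 6.196
90% CI: 76.549 ± 10.193 ≈ (66.356, 86.741)

[66.36, 86.74]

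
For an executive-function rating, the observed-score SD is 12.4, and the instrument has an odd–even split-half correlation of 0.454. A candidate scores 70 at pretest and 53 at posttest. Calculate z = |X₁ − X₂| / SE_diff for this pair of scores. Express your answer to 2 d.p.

r_full = 2·0.454 / (1 + 0.454) ≈ 0.62448
SEM = 12.40000 × √(1 − 0.62448) = 12.40000 × √0.37552 ≈ 12.40000 × 0.61279 ≈ 7.59864
SE_diff = √2 × SEM ≈ 10.74610
z = |70 − 53| / 10.74610 = 17 / 10.74610 ≈ 1.58197

1.58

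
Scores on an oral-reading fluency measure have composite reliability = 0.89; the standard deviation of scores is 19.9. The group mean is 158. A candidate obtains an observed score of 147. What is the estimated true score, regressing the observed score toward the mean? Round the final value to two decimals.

Estimated true score = 0.890·147 + (1 − 0.890)·158 ≈ 148.210

148.21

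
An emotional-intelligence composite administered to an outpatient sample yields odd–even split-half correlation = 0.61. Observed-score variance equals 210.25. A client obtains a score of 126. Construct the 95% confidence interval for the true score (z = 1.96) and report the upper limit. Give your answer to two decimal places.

SD = √210.25 = 14.500
Full-length reliability (Spearman-Brown) = 2(0.61)/(1+0.61) ≈ 0.758
The standard error of measurement is 14.500·√(1 − 0.758) ≈ 14.500·0.492 ≈ 7.137.
1.96 · SEM ≈ 13.988
Upper limit = 126 + 13.988 ≈ 139.988

139.99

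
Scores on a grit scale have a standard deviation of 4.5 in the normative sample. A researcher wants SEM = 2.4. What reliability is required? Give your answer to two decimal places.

Required reliability = 1 − (SEM/SD)² = 1 − 0.284 ≈ 0.716

0.72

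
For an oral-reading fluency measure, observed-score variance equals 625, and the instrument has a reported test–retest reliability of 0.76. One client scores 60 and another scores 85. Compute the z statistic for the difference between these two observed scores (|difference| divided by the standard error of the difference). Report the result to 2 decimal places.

1.44

SD = √625 = 25.00000
The standard error of measurement is 25.00000·√(1 − 0.76000) ≈ 25.00000·0.48990 ≈ 12.24745.
Standard error of the difference = 12.24745·√2 ≈ 17.32051
z = 25 / 17.32051 ≈ 1.44338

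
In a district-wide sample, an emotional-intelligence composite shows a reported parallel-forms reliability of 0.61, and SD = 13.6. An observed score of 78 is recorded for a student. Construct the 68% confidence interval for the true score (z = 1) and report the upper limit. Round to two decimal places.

SEM = 13.600 × √(1 − 0.610) = 13.600 × √0.390 ≈ 13.600 × 0.624 ≈ 8.493
Margin = 1 × 8.493 ≈ 8.493
Upper bound: 78 + 8.493 = 86.493

86.49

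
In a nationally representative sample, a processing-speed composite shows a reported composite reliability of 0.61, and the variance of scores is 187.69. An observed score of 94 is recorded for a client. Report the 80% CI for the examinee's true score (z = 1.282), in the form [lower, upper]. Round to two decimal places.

[83.03, 104.97]

σ = 187.69^(1/2) = 13.70000
SEM = 13.70000 * √(1 − 0.61000) = 13.70000 * √0.39000 ≃ 13.70000 * 0.62450 ≃ 8.55565
Half-width = 1.282*8.55565 ≃ 10.96834
Interval: (83.03166, 104.96834)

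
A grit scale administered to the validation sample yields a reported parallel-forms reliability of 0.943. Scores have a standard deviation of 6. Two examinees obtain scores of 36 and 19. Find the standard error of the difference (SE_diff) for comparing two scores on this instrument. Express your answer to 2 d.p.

SEM = 6.000 · √(1 − 0.943) = 6.000 · √0.057 ≈ 6.000 · 0.239 ≈ 1.432
Standard error of the difference = 1.432·√2 ≈ 2.026

2.03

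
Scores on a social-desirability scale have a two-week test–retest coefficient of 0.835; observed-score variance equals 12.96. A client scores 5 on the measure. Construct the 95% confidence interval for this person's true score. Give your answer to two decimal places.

σ = 12.96^(1/2) = 3.60000
SEM = 3.60000*√(1 − 0.83500) ≈ 1.46233
Half-width = 1.96*1.46233 ≈ 2.86616
Interval: (2.13384, 7.86616)

[2.13, 7.87]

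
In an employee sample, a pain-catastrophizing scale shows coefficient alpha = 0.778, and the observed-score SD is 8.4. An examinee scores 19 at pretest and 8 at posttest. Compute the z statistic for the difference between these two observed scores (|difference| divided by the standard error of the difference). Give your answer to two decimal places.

The standard error of measurement is 8.40000×√(1 − 0.77800) ≃ 8.40000×0.47117 ≃ 3.95782.
Standard error of the difference = 3.95782·√2 ≃ 5.59720
z = |19 − 8| / 5.59720 = 11 / 5.59720 ≃ 1.96527

1.97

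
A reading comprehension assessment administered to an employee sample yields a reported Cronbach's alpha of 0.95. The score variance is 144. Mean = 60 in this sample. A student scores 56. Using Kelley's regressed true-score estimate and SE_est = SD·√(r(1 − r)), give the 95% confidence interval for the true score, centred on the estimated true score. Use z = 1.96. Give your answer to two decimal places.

σ = 144^(1/2) = 12.000
T̂ = r·X + (1 − r)·M = 0.950×56 + 0.050×60 = 53.200 + 3.000 ≃ 56.200
SE_est = 12.000·√[r(1 − r)] ≃ 2.615
CI = 56.200 ± 1.96 × 2.615 → [51.074, 61.326]

[51.07, 61.33]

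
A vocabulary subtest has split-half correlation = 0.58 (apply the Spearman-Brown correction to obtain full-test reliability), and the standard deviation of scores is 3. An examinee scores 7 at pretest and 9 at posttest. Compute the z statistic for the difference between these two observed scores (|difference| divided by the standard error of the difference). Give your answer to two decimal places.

Full-length reliability (Spearman-Brown) = 2(0.58)/(1+0.58) ≈ 0.734
SEM = 3.000*√(1 − 0.734) ≈ 1.547
SE_diff = SEM * √2 ≈ 1.547 * 1.414 ≈ 2.187
z = 2 / 2.187 ≈ 0.914

0.91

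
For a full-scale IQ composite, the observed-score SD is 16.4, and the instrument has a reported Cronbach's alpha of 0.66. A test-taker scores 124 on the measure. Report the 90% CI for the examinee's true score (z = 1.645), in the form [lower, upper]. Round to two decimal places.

SEM = 16.400 × √(1 − 0.660) = 16.400 × √0.340 ≈ 16.400 × 0.583 ≈ 9.563
Half-width = 1.645×9.563 ≈ 15.731
Interval: (108.269, 139.731)

[108.27, 139.73]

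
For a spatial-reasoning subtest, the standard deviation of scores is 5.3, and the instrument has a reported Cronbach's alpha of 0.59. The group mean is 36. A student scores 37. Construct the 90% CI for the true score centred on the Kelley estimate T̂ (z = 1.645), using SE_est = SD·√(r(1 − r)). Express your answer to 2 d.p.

[32.30, 40.88]

Estimated true score = 0.590*37 + (1 − 0.590)*36 ≈ 36.590
SE_est = SD * √(r(1 − r)) = 5.300 * √0.242 ≈ 5.300 * 0.492 ≈ 2.607
90% CI: 36.590 ± 4.288 ≈ (32.302, 40.878)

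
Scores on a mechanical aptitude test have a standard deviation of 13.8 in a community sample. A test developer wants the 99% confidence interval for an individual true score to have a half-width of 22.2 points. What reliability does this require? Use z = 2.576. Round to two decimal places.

SEM needed = half-width / z = 22.2/2.576 ≃ 8.618
r = 1 − (SEM / SD)² = 1 − (8.618 / 13.8)² ≃ 1 − 0.390 ≃ 0.610

0.61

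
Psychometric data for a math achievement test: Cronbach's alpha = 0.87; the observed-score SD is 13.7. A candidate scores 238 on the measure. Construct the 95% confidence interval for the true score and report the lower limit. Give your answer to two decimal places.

228.32

SEM = 13.7000 × √(1 − 0.8700) = 13.7000 × √0.1300 ≈ 13.7000 × 0.3606 ≈ 4.9396
1.96 × SEM ≈ 9.6816
Lower bound: 238 − 9.6816 = 228.3184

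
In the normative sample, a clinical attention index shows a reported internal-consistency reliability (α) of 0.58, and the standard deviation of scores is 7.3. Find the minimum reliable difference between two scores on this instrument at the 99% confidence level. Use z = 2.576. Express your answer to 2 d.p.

SEM = 7.30000 × √(1 − 0.58000) = 7.30000 × √0.42000 ≃ 7.30000 × 0.64807 ≃ 4.73094
SE_diff = SEM × √2 ≃ 4.73094 × 1.41421 ≃ 6.69056
Smallest detectable difference = 2.576×6.69056 ≃ 17.23488

17.23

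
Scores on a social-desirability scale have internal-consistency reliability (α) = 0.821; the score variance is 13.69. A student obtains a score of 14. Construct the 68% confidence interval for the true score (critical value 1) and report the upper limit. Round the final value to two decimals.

SD = √13.69 ≃ 3.700
SEM = 3.700 · √(1 − 0.821) = 3.700 · √0.179 ≃ 3.700 · 0.423 ≃ 1.565
Half-width = 1·1.565 ≃ 1.565
Upper bound: 14 + 1.565 = 15.565

15.57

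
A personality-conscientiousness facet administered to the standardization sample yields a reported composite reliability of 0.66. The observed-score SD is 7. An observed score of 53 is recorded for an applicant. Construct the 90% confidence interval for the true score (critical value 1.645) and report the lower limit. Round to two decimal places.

46.29

SEM = 7.0000×√(1 − 0.6600) ≈ 4.0817
1.645 × SEM ≈ 6.7143
Lower limit = 53 − 6.7143 ≈ 46.2857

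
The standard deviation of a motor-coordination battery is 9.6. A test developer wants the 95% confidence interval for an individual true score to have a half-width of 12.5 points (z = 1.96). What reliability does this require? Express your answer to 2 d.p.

0.56

SEM needed = half-width / z = 12.5/1.96 ≈ 6.378
r = 1 − (6.378/9.6)² ≈ 1 − 0.441 ≈ 0.559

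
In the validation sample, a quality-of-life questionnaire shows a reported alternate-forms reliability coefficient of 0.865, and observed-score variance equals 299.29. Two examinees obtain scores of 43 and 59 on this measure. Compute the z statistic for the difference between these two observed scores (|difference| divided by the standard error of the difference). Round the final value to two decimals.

SD = √299.29 ≃ 17.3000
SEM = 17.3000 · √(1 − 0.8650) = 17.3000 · √0.1350 ≃ 17.3000 · 0.3674 ≃ 6.3564
Standard error of the difference = 6.3564·√2 ≃ 8.9893
z = |43 − 59| / 8.9893 = 16 / 8.9893 ≃ 1.7799

1.78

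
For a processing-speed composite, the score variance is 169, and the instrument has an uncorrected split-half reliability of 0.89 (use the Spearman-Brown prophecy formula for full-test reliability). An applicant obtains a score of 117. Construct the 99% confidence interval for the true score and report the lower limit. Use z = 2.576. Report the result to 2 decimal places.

SD = √169 ≈ 13.0000
Spearman-Brown: r = 2(0.89) / (1 + 0.89) = 1.7800 / 1.8900 ≈ 0.9418
SEM = 13.0000 × √(1 − 0.9418) = 13.0000 × √0.0582 ≈ 13.0000 × 0.2412 ≈ 3.1362
2.576 × SEM ≈ 8.0789
Lower limit = 117 − 8.0789 ≈ 108.9211

108.92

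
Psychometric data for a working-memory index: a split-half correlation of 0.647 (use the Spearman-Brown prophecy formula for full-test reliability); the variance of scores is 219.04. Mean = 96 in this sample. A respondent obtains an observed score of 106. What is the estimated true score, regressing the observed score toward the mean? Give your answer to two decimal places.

103.86

Full-length reliability (Spearman-Brown) = 2(0.647)/(1+0.647) ≃ 0.7857
T̂ = r·X + (1 − r)·M = 0.7857·106 + 0.2143·96 ≃ 83.2811 + 20.5756 ≃ 103.8567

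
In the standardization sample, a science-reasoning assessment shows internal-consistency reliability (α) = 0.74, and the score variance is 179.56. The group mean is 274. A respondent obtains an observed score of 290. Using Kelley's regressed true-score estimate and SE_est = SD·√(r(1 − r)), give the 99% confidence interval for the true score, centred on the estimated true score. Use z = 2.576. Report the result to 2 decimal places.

[270.70, 300.98]

SD = √179.56 = 13.400
Estimated true score = 0.740*290 + (1 − 0.740)*274 ≃ 285.840
SE_est = 13.400*√(0.740*0.260) ≃ 5.878
CI = 285.840 ± 2.576 * 5.878 → [270.699, 300.981]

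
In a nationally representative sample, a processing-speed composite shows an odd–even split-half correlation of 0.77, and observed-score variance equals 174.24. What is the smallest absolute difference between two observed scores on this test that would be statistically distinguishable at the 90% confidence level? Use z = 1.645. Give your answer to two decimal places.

σ = 174.24^(1/2) = 13.2000
r_full = 2·0.77 / (1 + 0.77) ≈ 0.8701
SEM = 13.2000 · √(1 − 0.8701) = 13.2000 · √0.1299 ≈ 13.2000 · 0.3605 ≈ 4.7583
SE_diff = SEM · √2 ≈ 4.7583 · 1.4142 ≈ 6.7292
Minimum reliable difference = 1.645 · SE_diff ≈ 1.645 · 6.7292 ≈ 11.0696

11.07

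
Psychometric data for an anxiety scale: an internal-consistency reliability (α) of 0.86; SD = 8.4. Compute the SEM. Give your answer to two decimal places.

3.14

SEM = 8.400 * √(1 − 0.860) = 8.400 * √0.140 ≈ 8.400 * 0.374 ≈ 3.143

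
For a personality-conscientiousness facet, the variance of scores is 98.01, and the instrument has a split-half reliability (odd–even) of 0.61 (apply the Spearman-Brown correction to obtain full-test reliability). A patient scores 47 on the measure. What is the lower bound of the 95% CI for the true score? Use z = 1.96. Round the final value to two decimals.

SD = √98.01 = 9.900
Spearman-Brown: r = 2(0.61) / (1 + 0.61) = 1.220 / 1.610 ≃ 0.758
SEM = 9.900*√(1 − 0.758) ≃ 4.873
1.96 * SEM ≃ 9.550
Lower bound: 47 − 9.550 = 37.450

37.45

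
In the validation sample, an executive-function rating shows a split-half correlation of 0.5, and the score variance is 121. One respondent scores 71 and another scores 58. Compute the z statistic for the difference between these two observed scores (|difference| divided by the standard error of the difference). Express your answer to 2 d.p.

SD = √121 = 11.000
Spearman-Brown: r = 2(0.5) / (1 + 0.5) = 1.000 / 1.500 ≈ 0.667
SEM = 11.000 * √(1 − 0.667) = 11.000 * √0.333 ≈ 11.000 * 0.577 ≈ 6.351
Standard error of the difference = 6.351·√2 ≈ 8.981
z = 13 / 8.981 ≈ 1.447

1.45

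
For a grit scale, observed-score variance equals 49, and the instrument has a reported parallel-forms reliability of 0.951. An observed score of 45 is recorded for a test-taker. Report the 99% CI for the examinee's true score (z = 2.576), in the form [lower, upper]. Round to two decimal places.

SD = √49 ≈ 7.0000
The standard error of measurement is 7.0000*√(1 − 0.9510) ≈ 7.0000*0.2214 ≈ 1.5495.
Margin = 2.576 * 1.5495 ≈ 3.9916
99% CI: 45 ± 3.9916 = [41.0084, 48.9916]

[41.01, 48.99]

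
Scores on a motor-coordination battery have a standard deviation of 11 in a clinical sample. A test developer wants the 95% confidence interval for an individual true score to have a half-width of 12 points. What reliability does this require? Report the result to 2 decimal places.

0.69

SEM needed = half-width / z = 12/1.96 ≈ 6.1224
r = 1 − (SEM / SD)² = 1 − (6.1224 / 11)² ≈ 1 − 0.3098 ≈ 0.6902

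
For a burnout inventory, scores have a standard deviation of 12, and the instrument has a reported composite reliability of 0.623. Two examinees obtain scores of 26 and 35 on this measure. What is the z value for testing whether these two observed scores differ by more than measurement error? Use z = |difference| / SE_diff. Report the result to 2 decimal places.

0.86

SEM = 12.000×√(1 − 0.623) ≈ 7.368
SE_diff = SEM × √2 ≈ 7.368 × 1.414 ≈ 10.420
z = |26 − 35| / 10.420 = 9 / 10.420 ≈ 0.864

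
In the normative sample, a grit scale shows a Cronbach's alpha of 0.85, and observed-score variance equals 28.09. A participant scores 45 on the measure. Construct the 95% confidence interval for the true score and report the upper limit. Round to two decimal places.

SD = √28.09 ≃ 5.300
SEM = 5.300×√(1 − 0.850) ≃ 2.053
1.96 × SEM ≃ 4.023
Upper limit = 45 + 4.023 ≃ 49.023

49.02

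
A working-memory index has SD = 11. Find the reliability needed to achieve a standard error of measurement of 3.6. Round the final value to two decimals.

0.89

r = 1 − (SEM / SD)² = 1 − (3.6000 / 11)² ≈ 1 − 0.1071 ≈ 0.8929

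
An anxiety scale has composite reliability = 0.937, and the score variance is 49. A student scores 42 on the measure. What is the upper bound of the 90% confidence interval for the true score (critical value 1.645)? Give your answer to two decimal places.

44.89

SD = √49 ≈ 7.0000
SEM = 7.0000×√(1 − 0.9370) ≈ 1.7570
Margin = 1.645 × 1.7570 ≈ 2.8902
Upper bound: 42 + 2.8902 = 44.8902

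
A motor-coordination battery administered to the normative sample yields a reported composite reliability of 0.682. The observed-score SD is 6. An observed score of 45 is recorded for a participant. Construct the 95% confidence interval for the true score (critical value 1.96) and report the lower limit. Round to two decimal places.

SEM = 6.0000×√(1 − 0.6820) ≃ 3.3835
Half-width = 1.96×3.3835 ≃ 6.6316
Lower bound: 45 − 6.6316 = 38.3684

38.37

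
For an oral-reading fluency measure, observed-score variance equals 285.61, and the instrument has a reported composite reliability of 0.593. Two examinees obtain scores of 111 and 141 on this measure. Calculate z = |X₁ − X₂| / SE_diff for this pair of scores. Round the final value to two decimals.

1.97

SD = √285.61 = 16.9000
SEM = 16.9000 · √(1 − 0.5930) = 16.9000 · √0.4070 ≈ 16.9000 · 0.6380 ≈ 10.7816
Standard error of the difference = 10.7816·√2 ≈ 15.2475
z = |111 − 141| / 15.2475 = 30 / 15.2475 ≈ 1.9675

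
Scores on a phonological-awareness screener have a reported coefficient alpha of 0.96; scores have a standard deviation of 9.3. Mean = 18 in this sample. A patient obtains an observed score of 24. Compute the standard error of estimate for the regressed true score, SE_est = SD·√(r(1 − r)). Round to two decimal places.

SE_est = 9.30000·√[r(1 − r)] ≈ 1.82242

1.82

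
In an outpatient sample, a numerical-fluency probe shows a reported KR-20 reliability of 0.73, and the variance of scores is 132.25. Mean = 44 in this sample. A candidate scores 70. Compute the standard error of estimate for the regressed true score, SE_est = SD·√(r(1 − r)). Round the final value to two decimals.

5.11

SD = √132.25 ≈ 11.50000
SE_est = SD * √(r(1 − r)) = 11.50000 * √0.19710 ≈ 11.50000 * 0.44396 ≈ 5.10553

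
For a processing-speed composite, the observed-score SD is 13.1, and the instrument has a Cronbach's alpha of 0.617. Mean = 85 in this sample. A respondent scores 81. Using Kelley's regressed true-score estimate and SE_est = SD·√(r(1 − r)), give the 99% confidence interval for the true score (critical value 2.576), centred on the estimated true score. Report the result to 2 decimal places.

T̂ = r·X + (1 − r)·M = 0.6170·81 + 0.3830·85 = 49.9770 + 32.5550 ≃ 82.5320
SE_est = 13.1000·√(0.6170·0.3830) ≃ 6.3681
99% CI: 82.5320 ± 16.4044 ≃ (66.1276, 98.9364)

[66.13, 98.94]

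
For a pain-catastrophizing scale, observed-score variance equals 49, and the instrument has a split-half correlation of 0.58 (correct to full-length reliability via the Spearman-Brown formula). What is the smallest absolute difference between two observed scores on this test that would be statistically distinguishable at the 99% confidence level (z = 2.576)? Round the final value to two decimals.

13.15

SD = √49 = 7.0000
Spearman-Brown: r = 2(0.58) / (1 + 0.58) = 1.1600 / 1.5800 ≈ 0.7342
The standard error of measurement is 7.0000·√(1 − 0.7342) ≈ 7.0000·0.5156 ≈ 3.6091.
Standard error of the difference = 3.6091·√2 ≈ 5.1040
Smallest detectable difference = 2.576·5.1040 ≈ 13.1479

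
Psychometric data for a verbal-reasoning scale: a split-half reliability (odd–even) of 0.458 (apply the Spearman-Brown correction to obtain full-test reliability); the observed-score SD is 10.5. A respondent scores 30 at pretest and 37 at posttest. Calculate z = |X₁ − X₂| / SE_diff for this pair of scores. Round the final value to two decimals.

0.77

Full-length reliability (Spearman-Brown) = 2(0.458)/(1+0.458) ≈ 0.62826
The standard error of measurement is 10.50000·√(1 − 0.62826) ≈ 10.50000·0.60971 ≈ 6.40192.
Standard error of the difference = 6.40192·√2 ≈ 9.05368
z = 7 / 9.05368 ≈ 0.77317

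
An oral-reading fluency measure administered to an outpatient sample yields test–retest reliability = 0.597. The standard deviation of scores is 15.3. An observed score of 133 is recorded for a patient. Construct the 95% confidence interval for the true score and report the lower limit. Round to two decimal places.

113.96

The standard error of measurement is 15.3000*√(1 − 0.5970) ≈ 15.3000*0.6348 ≈ 9.7128.
1.96 * SEM ≈ 19.0371
Lower bound: 133 − 19.0371 = 113.9629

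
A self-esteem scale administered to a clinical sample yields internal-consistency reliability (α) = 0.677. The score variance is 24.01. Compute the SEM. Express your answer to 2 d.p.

2.78

SD = √24.01 ≈ 4.9000
The standard error of measurement is 4.9000×√(1 − 0.6770) ≈ 4.9000×0.5683 ≈ 2.7848.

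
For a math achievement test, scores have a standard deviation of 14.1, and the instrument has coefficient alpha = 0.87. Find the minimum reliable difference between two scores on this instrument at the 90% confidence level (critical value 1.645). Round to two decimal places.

The standard error of measurement is 14.100·√(1 − 0.870) ≃ 14.100·0.361 ≃ 5.084.
Standard error of the difference = 5.084·√2 ≃ 7.190
Minimum reliable difference = 1.645 · SE_diff ≃ 1.645 · 7.190 ≃ 11.827

11.83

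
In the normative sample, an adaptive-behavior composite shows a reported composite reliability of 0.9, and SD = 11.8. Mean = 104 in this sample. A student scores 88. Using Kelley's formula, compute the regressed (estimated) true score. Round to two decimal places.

Estimated true score = 0.900*88 + (1 − 0.900)*104 ≈ 89.600

89.60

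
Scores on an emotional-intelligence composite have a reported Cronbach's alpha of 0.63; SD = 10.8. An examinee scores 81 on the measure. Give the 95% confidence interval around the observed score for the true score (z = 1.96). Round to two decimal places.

[68.12, 93.88]

The standard error of measurement is 10.8000×√(1 − 0.6300) ≈ 10.8000×0.6083 ≈ 6.5694.
1.96 × SEM ≈ 12.8760
Interval: (68.1240, 93.8760)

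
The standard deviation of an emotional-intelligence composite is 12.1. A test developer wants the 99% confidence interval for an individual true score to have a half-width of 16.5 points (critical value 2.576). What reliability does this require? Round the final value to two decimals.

SEM needed = half-width / z = 16.5/2.576 ≈ 6.40528
Required reliability = 1 − (SEM/SD)² = 1 − 0.28022 ≈ 0.71978

0.72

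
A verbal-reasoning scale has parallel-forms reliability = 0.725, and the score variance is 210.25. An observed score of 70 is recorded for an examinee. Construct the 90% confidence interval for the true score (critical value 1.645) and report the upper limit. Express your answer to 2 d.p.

σ = 210.25^(1/2) = 14.5000
The standard error of measurement is 14.5000*√(1 − 0.7250) ≃ 14.5000*0.5244 ≃ 7.6039.
Margin = 1.645 * 7.6039 ≃ 12.5084
Upper limit = 70 + 12.5084 ≃ 82.5084

82.51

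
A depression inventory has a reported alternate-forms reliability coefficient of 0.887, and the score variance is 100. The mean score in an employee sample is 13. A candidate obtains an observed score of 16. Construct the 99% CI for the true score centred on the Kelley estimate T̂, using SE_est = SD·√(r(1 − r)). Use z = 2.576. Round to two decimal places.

[7.51, 23.82]

SD = √100 = 10.000
Estimated true score = 0.887*16 + (1 − 0.887)*13 ≈ 15.661
SE_est = 10.000*√(0.887*0.113) ≈ 3.166
99% CI: 15.661 ± 8.155 ≈ (7.506, 23.816)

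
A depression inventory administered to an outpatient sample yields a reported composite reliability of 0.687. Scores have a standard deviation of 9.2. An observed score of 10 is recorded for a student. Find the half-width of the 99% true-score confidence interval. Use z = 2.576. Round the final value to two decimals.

The standard error of measurement is 9.2000×√(1 − 0.6870) ≈ 9.2000×0.5595 ≈ 5.1471.
Half-width = 2.576×5.1471 ≈ 13.2588

13.26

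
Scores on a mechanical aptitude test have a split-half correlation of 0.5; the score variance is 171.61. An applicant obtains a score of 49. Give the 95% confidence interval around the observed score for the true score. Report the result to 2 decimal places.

[34.18, 63.82]

SD = √171.61 ≃ 13.1000
r_full = 2·0.5 / (1 + 0.5) ≃ 0.6667
SEM = 13.1000·√(1 − 0.6667) ≃ 7.5633
Margin = 1.96 · 7.5633 ≃ 14.8240
Interval: (34.1760, 63.8240)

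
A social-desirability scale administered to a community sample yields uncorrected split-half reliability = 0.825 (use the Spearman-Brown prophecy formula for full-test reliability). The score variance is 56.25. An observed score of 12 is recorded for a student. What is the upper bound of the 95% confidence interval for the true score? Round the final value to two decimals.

σ = 56.25^(1/2) = 7.500
Spearman-Brown: r = 2(0.825) / (1 + 0.825) = 1.650 / 1.825 ≈ 0.904
SEM = 7.500 · √(1 − 0.904) = 7.500 · √0.096 ≈ 7.500 · 0.310 ≈ 2.322
1.96 · SEM ≈ 4.552
Upper limit = 12 + 4.552 ≈ 16.552

16.55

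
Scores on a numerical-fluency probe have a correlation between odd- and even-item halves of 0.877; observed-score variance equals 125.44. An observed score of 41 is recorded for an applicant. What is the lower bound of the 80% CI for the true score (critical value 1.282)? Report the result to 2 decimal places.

37.32

SD = √125.44 = 11.200
r_full = 2·0.877 / (1 + 0.877) ≃ 0.934
SEM = 11.200 · √(1 − 0.934) = 11.200 · √0.066 ≃ 11.200 · 0.256 ≃ 2.867
Half-width = 1.282·2.867 ≃ 3.676
Lower limit = 41 − 3.676 ≃ 37.324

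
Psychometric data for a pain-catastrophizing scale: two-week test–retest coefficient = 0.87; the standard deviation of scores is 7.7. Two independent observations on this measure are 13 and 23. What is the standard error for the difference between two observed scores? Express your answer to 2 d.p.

3.93

SEM = 7.7000 * √(1 − 0.8700) = 7.7000 * √0.1300 ≈ 7.7000 * 0.3606 ≈ 2.7763
SE_diff = SEM * √2 ≈ 2.7763 * 1.4142 ≈ 3.9262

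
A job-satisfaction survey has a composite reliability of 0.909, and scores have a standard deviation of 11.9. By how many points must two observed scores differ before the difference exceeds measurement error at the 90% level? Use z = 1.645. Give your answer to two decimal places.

The standard error of measurement is 11.9000×√(1 − 0.9090) ≃ 11.9000×0.3017 ≃ 3.5898.
Standard error of the difference = 3.5898·√2 ≃ 5.0767
Minimum reliable difference = 1.645 × SE_diff ≃ 1.645 × 5.0767 ≃ 8.3512

8.35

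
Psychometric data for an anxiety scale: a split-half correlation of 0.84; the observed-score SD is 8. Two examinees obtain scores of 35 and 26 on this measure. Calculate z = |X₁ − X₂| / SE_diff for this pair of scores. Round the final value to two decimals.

2.70

Full-length reliability (Spearman-Brown) = 2(0.84)/(1+0.84) ≈ 0.913
SEM = 8.000 · √(1 − 0.913) = 8.000 · √0.087 ≈ 8.000 · 0.295 ≈ 2.359
SE_diff = SEM · √2 ≈ 2.359 · 1.414 ≈ 3.336
z = |35 − 26| / 3.336 = 9 / 3.336 ≈ 2.698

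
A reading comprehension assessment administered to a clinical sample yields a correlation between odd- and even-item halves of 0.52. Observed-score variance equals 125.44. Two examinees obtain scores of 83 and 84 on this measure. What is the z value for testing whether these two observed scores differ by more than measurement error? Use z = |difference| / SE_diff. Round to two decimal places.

0.11

σ = 125.44^(1/2) = 11.2000
Full-length reliability (Spearman-Brown) = 2(0.52)/(1+0.52) ≃ 0.6842
SEM = 11.2000*√(1 − 0.6842) ≃ 6.2939
Standard error of the difference = 6.2939·√2 ≃ 8.9009
z = 1 / 8.9009 ≃ 0.1123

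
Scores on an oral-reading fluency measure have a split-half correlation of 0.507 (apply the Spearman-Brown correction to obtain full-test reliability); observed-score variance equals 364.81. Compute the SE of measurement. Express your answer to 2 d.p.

10.92

SD = √364.81 ≈ 19.1000
Full-length reliability (Spearman-Brown) = 2(0.507)/(1+0.507) ≈ 0.6729
SEM = 19.1000*√(1 − 0.6729) ≈ 10.9245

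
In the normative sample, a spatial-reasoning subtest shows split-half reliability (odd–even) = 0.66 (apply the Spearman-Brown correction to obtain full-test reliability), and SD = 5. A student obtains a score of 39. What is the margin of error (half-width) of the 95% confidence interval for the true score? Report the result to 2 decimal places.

4.44

Spearman-Brown: r = 2(0.66) / (1 + 0.66) = 1.3200 / 1.6600 ≈ 0.7952
SEM = 5.0000 × √(1 − 0.7952) = 5.0000 × √0.2048 ≈ 5.0000 × 0.4526 ≈ 2.2628
Half-width = 1.96×2.2628 ≈ 4.4352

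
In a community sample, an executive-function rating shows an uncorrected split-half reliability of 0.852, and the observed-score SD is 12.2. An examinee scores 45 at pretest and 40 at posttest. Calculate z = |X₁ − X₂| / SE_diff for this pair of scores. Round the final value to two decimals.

Spearman-Brown: r = 2(0.852) / (1 + 0.852) = 1.7040 / 1.8520 ≃ 0.9201
SEM = 12.2000·√(1 − 0.9201) ≃ 3.4488
SE_diff = SEM · √2 ≃ 3.4488 · 1.4142 ≃ 4.8774
z = 5 / 4.8774 ≃ 1.0251

1.03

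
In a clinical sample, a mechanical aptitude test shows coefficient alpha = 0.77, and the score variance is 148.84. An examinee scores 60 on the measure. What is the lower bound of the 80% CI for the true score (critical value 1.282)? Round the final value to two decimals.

52.50

σ = 148.84^(1/2) = 12.20000
SEM = 12.20000 × √(1 − 0.77000) = 12.20000 × √0.23000 ≈ 12.20000 × 0.47958 ≈ 5.85091
Margin = 1.282 × 5.85091 ≈ 7.50087
Lower bound: 60 − 7.50087 = 52.49913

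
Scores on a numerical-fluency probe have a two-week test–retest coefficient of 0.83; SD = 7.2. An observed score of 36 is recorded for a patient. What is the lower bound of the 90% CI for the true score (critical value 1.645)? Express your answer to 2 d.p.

SEM = 7.200 · √(1 − 0.830) = 7.200 · √0.170 ≈ 7.200 · 0.412 ≈ 2.969
Margin = 1.645 · 2.969 ≈ 4.883
Lower bound: 36 − 4.883 = 31.117

31.12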